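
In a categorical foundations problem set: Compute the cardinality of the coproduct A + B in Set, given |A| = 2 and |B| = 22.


In Set, the coproduct A + B is the disjoint union.
|A + B| = |A| + |B| = 2 + 22 = 24

24


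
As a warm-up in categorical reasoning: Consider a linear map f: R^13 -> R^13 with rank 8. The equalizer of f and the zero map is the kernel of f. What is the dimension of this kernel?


The equalizer of f and the zero map is ker(f).
By the rank-nullity theorem: dim(ker(f)) = dim(domain) - rank(f).
dim(ker(f)) = 13 - 8 = 5

5


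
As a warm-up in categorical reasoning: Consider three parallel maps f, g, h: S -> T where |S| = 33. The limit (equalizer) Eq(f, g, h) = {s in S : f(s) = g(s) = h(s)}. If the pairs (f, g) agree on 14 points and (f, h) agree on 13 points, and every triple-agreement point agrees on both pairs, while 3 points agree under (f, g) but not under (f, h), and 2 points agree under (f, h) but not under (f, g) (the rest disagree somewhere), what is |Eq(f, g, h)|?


Eq(f, g, h) is the triple-agreement set: points in S where all three
maps take the same value. Using inclusion-exclusion on the pairwise data:
Pair (f, g) agrees on 14 points; pair (f, h) on 13 points.
Points agreeing under (f, g) but not (f, h) = 3; under (f, h) but not (f, g) = 2.
Triple-agreement = agreement-in-(f, g) minus points that agree under (f, g) but not (f, h):
|Eq(f, g, h)| = 14 - 3 = 11
(cross-check via (f, h): 13 - 2 = 11.)

11


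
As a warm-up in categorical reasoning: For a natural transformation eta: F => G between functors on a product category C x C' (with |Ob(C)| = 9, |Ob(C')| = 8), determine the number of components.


A natural transformation eta: F => G assigns one component morphism per
object of the domain category.
The domain is the product category C x C', so
|Ob(C x C')| = |Ob(C)| * |Ob(C')| = 9 * 8 = 72.
Therefore eta has 72 component morphisms.

72


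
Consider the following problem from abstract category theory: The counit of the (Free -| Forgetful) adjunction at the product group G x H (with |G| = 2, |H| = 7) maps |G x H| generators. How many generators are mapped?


The counit epsilon_K: F(U(K)) -> K of the Free-Forgetful adjunction
maps |K| generators of F(U(K)) into K. For K = G x H (the product group),
|G x H| = |G| * |H|.
Total generators mapped = 2 * 7 = 14.

14


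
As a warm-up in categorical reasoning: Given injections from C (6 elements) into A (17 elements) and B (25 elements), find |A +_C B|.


The pushout A +_C B identifies the images of C in A and B.
|A +_C B| = |A| + |B| - |C| (for injections).
= 17 + 25 - 6 = 36

36


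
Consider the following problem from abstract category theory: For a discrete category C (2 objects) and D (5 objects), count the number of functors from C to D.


A functor from a discrete category C to D is determined by
where each object maps. Each of the 2 objects of C can map
to any of the 5 objects of D independently.
Number of functors = 5^2 = 25

25


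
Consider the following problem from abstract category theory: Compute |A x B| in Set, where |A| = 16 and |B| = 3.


In Set, the product A x B is the Cartesian product.
By the universal property, |A x B| = |A| * |B|.
|A x B| = 16 * 3 = 48

48


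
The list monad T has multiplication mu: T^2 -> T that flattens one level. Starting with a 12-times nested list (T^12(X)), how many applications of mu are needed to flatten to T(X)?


Each application of mu: T^2 -> T removes one layer of nesting.
Starting at depth 12 (i.e., T^12(X)), we need to reach T(X).
Number of mu applications = 12 - 1 = 11

11


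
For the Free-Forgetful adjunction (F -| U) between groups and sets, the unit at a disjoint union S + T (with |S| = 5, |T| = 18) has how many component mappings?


The unit eta_X: X -> U(F(X)) of the Free-Forgetful adjunction
maps each element of X to a generator of F(X). For X = S + T (disjoint
union in Set), |S + T| = |S| + |T|.
Total mappings = 5 + 18 = 23.

23


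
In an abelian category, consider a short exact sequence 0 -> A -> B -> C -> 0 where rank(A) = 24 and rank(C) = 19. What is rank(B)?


For a short exact sequence 0 -> A -> B -> C -> 0,
rank is additive: rank(B) = rank(A) + rank(C).
rank(B) = 24 + 19 = 43

43


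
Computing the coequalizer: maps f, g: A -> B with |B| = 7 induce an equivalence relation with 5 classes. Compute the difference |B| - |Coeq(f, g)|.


The coequalizer Coeq(f, g) = B / ~ has one element per equivalence class.
|B| = 7, |Coeq(f, g)| = 5.
|B| - |Coeq(f, g)| = 7 - 5 = 2.

2


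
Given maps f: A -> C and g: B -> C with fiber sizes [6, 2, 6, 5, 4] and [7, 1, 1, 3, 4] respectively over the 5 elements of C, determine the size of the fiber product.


The pullback A x_C B consists of pairs (a, b) with f(a) = g(b).
For each element c in C, the fiber product has |f^-1(c)| * |g^-1(c)| elements.
Summing over C: 6 * 7 + 2 * 1 + 6 * 1 + 5 * 3 + 4 * 4
= 42 + 2 + 6 + 15 + 16 = 81

81


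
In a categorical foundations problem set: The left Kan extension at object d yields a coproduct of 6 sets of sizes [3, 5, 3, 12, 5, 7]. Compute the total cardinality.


Pointwise, the left Kan extension (Lan_F H)(d) is the colimit, indexed
by the comma category (F downarrow d), of H composed with the
projection (F downarrow d) -> C. Here that colimit is given
as a coproduct (disjoint union) of sets, so its cardinality is the
sum of the sizes of the summands.
Coproduct of sets with sizes: 3 + 5 + 3 + 12 + 5 + 7
= 35

35


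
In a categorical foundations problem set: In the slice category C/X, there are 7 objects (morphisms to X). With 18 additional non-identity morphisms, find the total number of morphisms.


In the slice category C/X, objects are morphisms to X.
Identity morphisms: 7 (one per object of C/X).
Non-identity morphisms: 18.
Total = 7 + 18 = 25

25


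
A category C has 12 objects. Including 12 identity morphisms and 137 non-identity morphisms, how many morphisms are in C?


Each object has an identity morphism, giving 12 identities.
Adding the 137 non-identity morphisms:
Total = 12 + 137 = 149

149


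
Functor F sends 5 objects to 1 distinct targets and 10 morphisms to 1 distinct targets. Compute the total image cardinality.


The image of F consists of distinct objects and distinct morphisms.
|Im(F)| on objects = 1
|Im(F)| on morphisms = 1
Total image cardinality = 1 + 1 = 2

2


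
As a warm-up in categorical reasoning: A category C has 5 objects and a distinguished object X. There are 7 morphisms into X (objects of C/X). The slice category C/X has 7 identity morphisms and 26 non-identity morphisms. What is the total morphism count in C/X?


In the slice category C/X, objects are morphisms to X.
Identity morphisms: 7 (one per object of C/X).
Non-identity morphisms: 26.
Total = 7 + 26 = 33

33


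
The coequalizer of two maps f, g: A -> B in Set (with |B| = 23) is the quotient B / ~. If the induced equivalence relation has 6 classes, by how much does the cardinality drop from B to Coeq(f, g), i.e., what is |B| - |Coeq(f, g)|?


The coequalizer Coeq(f, g) = B / ~ has one element per equivalence class.
|B| = 23, |Coeq(f, g)| = 6.
|B| - |Coeq(f, g)| = 23 - 6 = 17.

17


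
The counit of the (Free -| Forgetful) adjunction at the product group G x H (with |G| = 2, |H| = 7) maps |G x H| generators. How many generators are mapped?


The counit epsilon_K: F(U(K)) -> K of the Free-Forgetful adjunction
maps |K| generators of F(U(K)) into K. For K = G x H (the product group),
|G x H| = |G| * |H|.
Total generators mapped = 2 * 7 = 14.

14


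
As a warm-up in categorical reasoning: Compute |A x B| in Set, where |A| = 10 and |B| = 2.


In Set, the product A x B is the Cartesian product.
By the universal property, |A x B| = |A| * |B|.
|A x B| = 10 * 2 = 20

20


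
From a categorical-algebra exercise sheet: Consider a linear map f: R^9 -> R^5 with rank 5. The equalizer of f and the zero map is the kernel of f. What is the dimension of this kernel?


The equalizer of f and the zero map is ker(f).
By the rank-nullity theorem: dim(ker(f)) = dim(domain) - rank(f).
dim(ker(f)) = 9 - 5 = 4

4


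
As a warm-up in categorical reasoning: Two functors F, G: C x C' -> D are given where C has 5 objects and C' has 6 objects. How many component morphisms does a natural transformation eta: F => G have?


A natural transformation eta: F => G assigns one component morphism per
object of the domain category.
The domain is the product category C x C', so
|Ob(C x C')| = |Ob(C)| * |Ob(C')| = 5 * 6 = 30.
Therefore eta has 30 component morphisms.

30


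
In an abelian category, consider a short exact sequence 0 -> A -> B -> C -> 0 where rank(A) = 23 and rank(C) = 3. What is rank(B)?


For a short exact sequence 0 -> A -> B -> C -> 0,
rank is additive: rank(B) = rank(A) + rank(C).
rank(B) = 23 + 3 = 26

26


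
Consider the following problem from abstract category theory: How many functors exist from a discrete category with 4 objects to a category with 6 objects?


A functor from a discrete category C to D is determined by
where each object maps. Each of the 4 objects of C can map
to any of the 6 objects of D independently.
Number of functors = 6^4 = 1296

1296


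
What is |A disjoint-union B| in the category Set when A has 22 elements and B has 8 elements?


In Set, the coproduct A + B is the disjoint union.
|A + B| = |A| + |B| = 22 + 8 = 30

30


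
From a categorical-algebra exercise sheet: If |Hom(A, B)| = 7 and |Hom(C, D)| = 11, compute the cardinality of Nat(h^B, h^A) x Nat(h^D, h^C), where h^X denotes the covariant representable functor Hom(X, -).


By the Yoneda lemma, Nat(h^B, h^A) is isomorphic to Hom(A, B),
so |Nat(h^B, h^A)| = |Hom(A, B)| and |Nat(h^D, h^C)| = |Hom(C, D)|.
|Hom(A, B)| = 7, |Hom(C, D)| = 11.
|Nat(h^B, h^A) x Nat(h^D, h^C)| = 7 * 11 = 77

77


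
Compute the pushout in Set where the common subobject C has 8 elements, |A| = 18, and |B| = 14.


The pushout A +_C B identifies the images of C in A and B.
|A +_C B| = |A| + |B| - |C| (for injections).
= 18 + 14 - 8 = 24

24


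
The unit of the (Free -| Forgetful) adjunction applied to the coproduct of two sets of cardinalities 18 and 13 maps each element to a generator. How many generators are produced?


The unit eta_X: X -> U(F(X)) of the Free-Forgetful adjunction
maps each element of X to a generator of F(X). For X = S + T (disjoint
union in Set), |S + T| = |S| + |T|.
Total mappings = 18 + 13 = 31.

31


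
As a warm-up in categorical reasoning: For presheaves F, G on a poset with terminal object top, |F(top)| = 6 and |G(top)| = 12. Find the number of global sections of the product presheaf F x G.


Global sections of a presheaf on a poset with terminal top satisfy
Gamma(H) ~ H(top). Presheaves admit pointwise products, so
(F x G)(top) = F(top) x G(top) (Cartesian product).
|Gamma(F x G)| = |F(top)| * |G(top)| = 6 * 12 = 72.

72


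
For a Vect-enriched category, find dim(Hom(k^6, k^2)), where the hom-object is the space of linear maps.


In Vect-enriched categories, Hom(k^n, k^m) is the space of m x n matrices.
dim(Hom(k^6, k^2)) = 2 * 6 = 12

12


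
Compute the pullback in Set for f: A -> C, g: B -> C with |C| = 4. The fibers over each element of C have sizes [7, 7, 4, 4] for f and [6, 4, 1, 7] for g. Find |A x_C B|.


The pullback A x_C B consists of pairs (a, b) with f(a) = g(b).
For each element c in C, the fiber product has |f^-1(c)| * |g^-1(c)| elements.
Summing over C: 7 * 6 + 7 * 4 + 4 * 1 + 4 * 7
= 42 + 28 + 4 + 28 = 102

102


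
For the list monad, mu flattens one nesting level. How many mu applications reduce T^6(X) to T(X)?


Each application of mu: T^2 -> T removes one layer of nesting.
Starting at depth 6 (i.e., T^6(X)), we need to reach T(X).
Number of mu applications = 6 - 1 = 5

5


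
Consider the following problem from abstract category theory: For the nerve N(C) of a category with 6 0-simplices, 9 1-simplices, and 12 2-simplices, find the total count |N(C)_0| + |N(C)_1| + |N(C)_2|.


The 2-skeleton of the nerve N(C) consists of simplices in dimensions 0, 1, 2:
  |N(C)_0| = 6 (objects)
  |N(C)_1| = 9 (morphisms)
  |N(C)_2| = 12 (composable pairs)
Total = 6 + 9 + 12 = 27

27


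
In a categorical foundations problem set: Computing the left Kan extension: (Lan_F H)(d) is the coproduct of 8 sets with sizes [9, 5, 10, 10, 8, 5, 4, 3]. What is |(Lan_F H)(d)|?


Pointwise, the left Kan extension (Lan_F H)(d) is the colimit, indexed
by the comma category (F downarrow d), of H composed with the
projection (F downarrow d) -> C. Here that colimit is given
as a coproduct (disjoint union) of sets, so its cardinality is the
sum of the sizes of the summands.
Coproduct of sets with sizes: 9 + 5 + 10 + 10 + 8 + 5 + 4 + 3
= 54

54


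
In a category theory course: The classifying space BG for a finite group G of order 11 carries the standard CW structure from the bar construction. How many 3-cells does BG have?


In the bar-construction CW model of BG, the n-cells are indexed by
n-tuples [g_1|...|g_n] of non-identity elements of G (degenerate
simplices with some g_i = e do not contribute cells), so there are
(|G| - 1)^n n-cells.
For dim = 3 with |G| = 11:
cells = (11 - 1)^3 = 10^3 = 1000

1000


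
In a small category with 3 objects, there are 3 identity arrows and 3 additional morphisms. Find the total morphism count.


Each object has an identity morphism, giving 3 identities.
Adding the 3 non-identity morphisms:
Total = 3 + 3 = 6

6


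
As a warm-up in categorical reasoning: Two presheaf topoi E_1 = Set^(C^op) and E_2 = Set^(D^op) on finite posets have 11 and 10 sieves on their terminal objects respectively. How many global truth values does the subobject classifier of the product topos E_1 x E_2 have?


In a product of presheaf topoi E_1 x E_2, the subobject classifier
is Omega = Omega_1 x Omega_2 (componentwise), so
|Omega(top)| = |Omega_1(top_1)| * |Omega_2(top_2)|.
= 11 * 10 = 110.

110


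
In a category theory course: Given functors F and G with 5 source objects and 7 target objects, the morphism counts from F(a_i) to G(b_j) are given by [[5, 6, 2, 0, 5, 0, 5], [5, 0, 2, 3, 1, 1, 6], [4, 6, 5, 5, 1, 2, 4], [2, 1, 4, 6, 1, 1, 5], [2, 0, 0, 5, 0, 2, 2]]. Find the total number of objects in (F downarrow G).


Objects of (F downarrow G) are triples (a, b, h: F(a)->G(b)).
The count equals the sum of all entries in the hom-matrix.
sum(row 0) = 23
sum(row 1) = 18
sum(row 2) = 27
sum(row 3) = 20
sum(row 4) = 11
Grand total = 99

99


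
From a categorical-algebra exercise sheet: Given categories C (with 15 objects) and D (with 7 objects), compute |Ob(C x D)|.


The product category C x D has objects that are pairs (c, d).
Number of pairs = |Ob(C)| * |Ob(D)| = 15 * 7 = 105

105


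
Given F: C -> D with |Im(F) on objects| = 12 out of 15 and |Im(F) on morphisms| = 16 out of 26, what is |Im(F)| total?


The image of F consists of distinct objects and distinct morphisms.
|Im(F)| on objects = 12
|Im(F)| on morphisms = 16
Total image cardinality = 12 + 16 = 28

28


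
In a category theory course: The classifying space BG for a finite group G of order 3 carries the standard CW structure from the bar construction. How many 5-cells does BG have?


In the bar-construction CW model of BG, the n-cells are indexed by
n-tuples [g_1|...|g_n] of non-identity elements of G (degenerate
simplices with some g_i = e do not contribute cells), so there are
(|G| - 1)^n n-cells.
For dim = 5 with |G| = 3:
cells = (3 - 1)^5 = 2^5 = 32

32


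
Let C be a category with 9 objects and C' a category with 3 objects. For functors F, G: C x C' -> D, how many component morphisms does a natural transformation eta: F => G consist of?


A natural transformation eta: F => G assigns one component morphism per
object of the domain category.
The domain is the product category C x C', so
|Ob(C x C')| = |Ob(C)| * |Ob(C')| = 9 * 3 = 27.
Therefore eta has 27 component morphisms.

27


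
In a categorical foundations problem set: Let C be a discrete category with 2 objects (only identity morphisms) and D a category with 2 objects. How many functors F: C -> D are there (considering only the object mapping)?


A functor from a discrete category C to D is determined by
where each object maps. Each of the 2 objects of C can map
to any of the 2 objects of D independently.
Number of functors = 2^2 = 4

4


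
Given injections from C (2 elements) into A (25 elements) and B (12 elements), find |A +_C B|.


The pushout A +_C B identifies the images of C in A and B.
|A +_C B| = |A| + |B| - |C| (for injections).
= 25 + 12 - 2 = 35

35


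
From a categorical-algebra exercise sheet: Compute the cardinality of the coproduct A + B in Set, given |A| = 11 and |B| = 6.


In Set, the coproduct A + B is the disjoint union.
|A + B| = |A| + |B| = 11 + 6 = 17

17


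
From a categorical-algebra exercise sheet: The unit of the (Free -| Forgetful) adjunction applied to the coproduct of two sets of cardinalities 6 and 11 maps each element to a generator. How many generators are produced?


The unit eta_X: X -> U(F(X)) of the Free-Forgetful adjunction
maps each element of X to a generator of F(X). For X = S + T (disjoint
union in Set), |S + T| = |S| + |T|.
Total mappings = 6 + 11 = 17.

17


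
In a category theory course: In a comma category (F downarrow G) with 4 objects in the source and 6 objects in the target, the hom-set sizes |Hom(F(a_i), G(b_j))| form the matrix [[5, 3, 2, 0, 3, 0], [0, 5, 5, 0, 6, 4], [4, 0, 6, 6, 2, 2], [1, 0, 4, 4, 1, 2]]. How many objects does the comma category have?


Objects of (F downarrow G) are triples (a, b, h: F(a)->G(b)).
The count equals the sum of all entries in the hom-matrix.
sum(row 0) = 13
sum(row 1) = 20
sum(row 2) = 20
sum(row 3) = 12
Grand total = 65

65


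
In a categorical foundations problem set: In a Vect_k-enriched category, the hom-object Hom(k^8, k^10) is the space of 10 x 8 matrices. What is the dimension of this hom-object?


In Vect-enriched categories, Hom(k^n, k^m) is the space of m x n matrices.
dim(Hom(k^8, k^10)) = 10 * 8 = 80

80


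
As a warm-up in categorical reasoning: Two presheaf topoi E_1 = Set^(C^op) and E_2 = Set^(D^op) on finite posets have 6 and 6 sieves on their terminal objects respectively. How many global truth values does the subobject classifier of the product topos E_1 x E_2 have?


In a product of presheaf topoi E_1 x E_2, the subobject classifier
is Omega = Omega_1 x Omega_2 (componentwise), so
|Omega(top)| = |Omega_1(top_1)| * |Omega_2(top_2)|.
= 6 * 6 = 36.

36


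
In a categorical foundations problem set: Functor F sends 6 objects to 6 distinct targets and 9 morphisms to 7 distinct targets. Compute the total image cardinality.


The image of F consists of distinct objects and distinct morphisms.
|Im(F)| on objects = 6
|Im(F)| on morphisms = 7
Total image cardinality = 6 + 7 = 13

13


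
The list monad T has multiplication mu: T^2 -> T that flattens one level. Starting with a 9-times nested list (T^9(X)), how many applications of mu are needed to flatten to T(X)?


Each application of mu: T^2 -> T removes one layer of nesting.
Starting at depth 9 (i.e., T^9(X)), we need to reach T(X).
Number of mu applications = 9 - 1 = 8

8


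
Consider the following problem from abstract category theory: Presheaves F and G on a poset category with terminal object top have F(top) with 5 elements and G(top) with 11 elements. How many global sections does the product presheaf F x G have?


Global sections of a presheaf on a poset with terminal top satisfy
Gamma(H) ~ H(top). Presheaves admit pointwise products, so
(F x G)(top) = F(top) x G(top) (Cartesian product).
|Gamma(F x G)| = |F(top)| * |G(top)| = 5 * 11 = 55.

55


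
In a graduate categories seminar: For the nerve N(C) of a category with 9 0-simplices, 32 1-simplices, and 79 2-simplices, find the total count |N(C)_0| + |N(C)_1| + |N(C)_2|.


The 2-skeleton of the nerve N(C) consists of simplices in dimensions 0, 1, 2:
  |N(C)_0| = 9 (objects)
  |N(C)_1| = 32 (morphisms)
  |N(C)_2| = 79 (composable pairs)
Total = 9 + 32 + 79 = 120

120


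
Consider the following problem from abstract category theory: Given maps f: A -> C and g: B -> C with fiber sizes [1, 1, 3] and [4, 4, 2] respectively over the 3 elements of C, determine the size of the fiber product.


The pullback A x_C B consists of pairs (a, b) with f(a) = g(b).
For each element c in C, the fiber product has |f^-1(c)| * |g^-1(c)| elements.
Summing over C: 1 * 4 + 1 * 4 + 3 * 2
= 4 + 4 + 6 = 14

14


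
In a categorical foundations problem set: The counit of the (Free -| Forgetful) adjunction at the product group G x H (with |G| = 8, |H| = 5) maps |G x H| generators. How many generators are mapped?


The counit epsilon_K: F(U(K)) -> K of the Free-Forgetful adjunction
maps |K| generators of F(U(K)) into K. For K = G x H (the product group),
|G x H| = |G| * |H|.
Total generators mapped = 8 * 5 = 40.

40


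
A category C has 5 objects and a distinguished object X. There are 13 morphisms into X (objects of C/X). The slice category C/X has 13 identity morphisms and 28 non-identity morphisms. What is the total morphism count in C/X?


In the slice category C/X, objects are morphisms to X.
Identity morphisms: 13 (one per object of C/X).
Non-identity morphisms: 28.
Total = 13 + 28 = 41

41


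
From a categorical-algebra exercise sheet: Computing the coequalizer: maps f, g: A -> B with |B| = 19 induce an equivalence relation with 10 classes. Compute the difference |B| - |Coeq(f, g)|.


The coequalizer Coeq(f, g) = B / ~ has one element per equivalence class.
|B| = 19, |Coeq(f, g)| = 10.
|B| - |Coeq(f, g)| = 19 - 10 = 9.

9


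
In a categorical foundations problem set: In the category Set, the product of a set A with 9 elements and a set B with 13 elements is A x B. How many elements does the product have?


In Set, the product A x B is the Cartesian product.
By the universal property, |A x B| = |A| * |B|.
|A x B| = 9 * 13 = 117

117


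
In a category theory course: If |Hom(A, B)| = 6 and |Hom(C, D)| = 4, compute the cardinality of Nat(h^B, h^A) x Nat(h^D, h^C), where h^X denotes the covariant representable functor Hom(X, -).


By the Yoneda lemma, Nat(h^B, h^A) is isomorphic to Hom(A, B),
so |Nat(h^B, h^A)| = |Hom(A, B)| and |Nat(h^D, h^C)| = |Hom(C, D)|.
|Hom(A, B)| = 6, |Hom(C, D)| = 4.
|Nat(h^B, h^A) x Nat(h^D, h^C)| = 6 * 4 = 24

24


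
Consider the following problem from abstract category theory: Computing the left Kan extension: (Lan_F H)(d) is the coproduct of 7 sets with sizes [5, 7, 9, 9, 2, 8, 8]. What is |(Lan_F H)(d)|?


Pointwise, the left Kan extension (Lan_F H)(d) is the colimit, indexed
by the comma category (F downarrow d), of H composed with the
projection (F downarrow d) -> C. Here that colimit is given
as a coproduct (disjoint union) of sets, so its cardinality is the
sum of the sizes of the summands.
Coproduct of sets with sizes: 5 + 7 + 9 + 9 + 2 + 8 + 8
= 48

48


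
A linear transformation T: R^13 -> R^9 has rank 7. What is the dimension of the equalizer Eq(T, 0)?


The equalizer of f and the zero map is ker(f).
By the rank-nullity theorem: dim(ker(f)) = dim(domain) - rank(f).
dim(ker(f)) = 13 - 7 = 6

6


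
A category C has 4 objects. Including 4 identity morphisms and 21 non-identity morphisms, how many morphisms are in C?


Each object has an identity morphism, giving 4 identities.
Adding the 21 non-identity morphisms:
Total = 4 + 21 = 25

25


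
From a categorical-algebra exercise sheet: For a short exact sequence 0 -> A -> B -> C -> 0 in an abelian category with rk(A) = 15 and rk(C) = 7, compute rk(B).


For a short exact sequence 0 -> A -> B -> C -> 0,
rank is additive: rank(B) = rank(A) + rank(C).
rank(B) = 15 + 7 = 22

22


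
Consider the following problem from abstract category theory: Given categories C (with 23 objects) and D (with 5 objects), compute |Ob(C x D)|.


The product category C x D has objects that are pairs (c, d).
Number of pairs = |Ob(C)| * |Ob(D)| = 23 * 5 = 115

115


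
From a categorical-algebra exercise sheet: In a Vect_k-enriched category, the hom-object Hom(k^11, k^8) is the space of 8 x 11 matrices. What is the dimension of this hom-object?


In Vect-enriched categories, Hom(k^n, k^m) is the space of m x n matrices.
dim(Hom(k^11, k^8)) = 8 * 11 = 88

88


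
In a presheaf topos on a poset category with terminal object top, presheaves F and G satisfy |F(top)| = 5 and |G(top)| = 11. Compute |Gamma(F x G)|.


Global sections of a presheaf on a poset with terminal top satisfy
Gamma(H) ~ H(top). Presheaves admit pointwise products, so
(F x G)(top) = F(top) x G(top) (Cartesian product).
|Gamma(F x G)| = |F(top)| * |G(top)| = 5 * 11 = 55.

55


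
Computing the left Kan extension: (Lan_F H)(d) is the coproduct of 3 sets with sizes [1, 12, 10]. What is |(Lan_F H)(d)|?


Pointwise, the left Kan extension (Lan_F H)(d) is the colimit, indexed
by the comma category (F downarrow d), of H composed with the
projection (F downarrow d) -> C. Here that colimit is given
as a coproduct (disjoint union) of sets, so its cardinality is the
sum of the sizes of the summands.
Coproduct of sets with sizes: 1 + 12 + 10
= 23

23


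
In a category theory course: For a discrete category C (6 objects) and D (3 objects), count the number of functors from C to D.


A functor from a discrete category C to D is determined by
where each object maps. Each of the 6 objects of C can map
to any of the 3 objects of D independently.
Number of functors = 3^6 = 729

729


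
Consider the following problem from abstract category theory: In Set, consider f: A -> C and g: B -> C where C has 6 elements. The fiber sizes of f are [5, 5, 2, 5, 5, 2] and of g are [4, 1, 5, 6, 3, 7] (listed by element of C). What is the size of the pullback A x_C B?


The pullback A x_C B consists of pairs (a, b) with f(a) = g(b).
For each element c in C, the fiber product has |f^-1(c)| * |g^-1(c)| elements.
Summing over C: 5 * 4 + 5 * 1 + 2 * 5 + 5 * 6 + 5 * 3 + 2 * 7
= 20 + 5 + 10 + 30 + 15 + 14 = 94

94


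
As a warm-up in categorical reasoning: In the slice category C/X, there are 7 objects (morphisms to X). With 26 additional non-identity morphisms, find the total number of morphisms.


In the slice category C/X, objects are morphisms to X.
Identity morphisms: 7 (one per object of C/X).
Non-identity morphisms: 26.
Total = 7 + 26 = 33

33


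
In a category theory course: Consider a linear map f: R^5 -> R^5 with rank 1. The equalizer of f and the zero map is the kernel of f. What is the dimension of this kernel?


The equalizer of f and the zero map is ker(f).
By the rank-nullity theorem: dim(ker(f)) = dim(domain) - rank(f).
dim(ker(f)) = 5 - 1 = 4

4


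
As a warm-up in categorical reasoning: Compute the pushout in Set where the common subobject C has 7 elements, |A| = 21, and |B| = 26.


The pushout A +_C B identifies the images of C in A and B.
|A +_C B| = |A| + |B| - |C| (for injections).
= 21 + 26 - 7 = 40

40


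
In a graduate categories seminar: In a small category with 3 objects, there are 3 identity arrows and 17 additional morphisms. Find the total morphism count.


Each object has an identity morphism, giving 3 identities.
Adding the 17 non-identity morphisms:
Total = 3 + 17 = 20

20


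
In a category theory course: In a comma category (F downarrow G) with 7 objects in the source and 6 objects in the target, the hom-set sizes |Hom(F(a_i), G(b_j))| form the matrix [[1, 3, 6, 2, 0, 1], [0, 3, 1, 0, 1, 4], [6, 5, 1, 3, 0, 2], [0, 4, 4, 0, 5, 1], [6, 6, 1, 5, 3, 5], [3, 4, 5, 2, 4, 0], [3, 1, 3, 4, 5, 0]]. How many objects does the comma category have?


Objects of (F downarrow G) are triples (a, b, h: F(a)->G(b)).
The count equals the sum of all entries in the hom-matrix.
sum(row 0) = 13
sum(row 1) = 9
sum(row 2) = 17
sum(row 3) = 14
sum(row 4) = 26
sum(row 5) = 18
sum(row 6) = 16
Grand total = 113

113


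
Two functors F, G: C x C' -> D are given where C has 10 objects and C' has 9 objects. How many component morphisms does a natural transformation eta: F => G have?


A natural transformation eta: F => G assigns one component morphism per
object of the domain category.
The domain is the product category C x C', so
|Ob(C x C')| = |Ob(C)| * |Ob(C')| = 10 * 9 = 90.
Therefore eta has 90 component morphisms.

90


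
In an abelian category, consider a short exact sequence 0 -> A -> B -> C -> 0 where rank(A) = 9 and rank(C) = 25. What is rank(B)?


For a short exact sequence 0 -> A -> B -> C -> 0,
rank is additive: rank(B) = rank(A) + rank(C).
rank(B) = 9 + 25 = 34

34


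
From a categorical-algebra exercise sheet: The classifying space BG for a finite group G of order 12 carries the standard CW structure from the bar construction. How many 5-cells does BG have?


In the bar-construction CW model of BG, the n-cells are indexed by
n-tuples [g_1|...|g_n] of non-identity elements of G (degenerate
simplices with some g_i = e do not contribute cells), so there are
(|G| - 1)^n n-cells.
For dim = 5 with |G| = 12:
cells = (12 - 1)^5 = 11^5 = 161051

161051


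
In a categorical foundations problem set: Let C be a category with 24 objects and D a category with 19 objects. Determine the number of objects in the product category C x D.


The product category C x D has objects that are pairs (c, d).
Number of pairs = |Ob(C)| * |Ob(D)| = 24 * 19 = 456

456


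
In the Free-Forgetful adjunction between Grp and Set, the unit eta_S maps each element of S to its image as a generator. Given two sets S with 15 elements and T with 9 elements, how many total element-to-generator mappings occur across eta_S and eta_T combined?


The unit eta_X: X -> U(F(X)) of the Free-Forgetful adjunction
maps each element of X to a generator of F(X). For X = S + T (disjoint
union in Set), |S + T| = |S| + |T|.
Total mappings = 15 + 9 = 24.

24


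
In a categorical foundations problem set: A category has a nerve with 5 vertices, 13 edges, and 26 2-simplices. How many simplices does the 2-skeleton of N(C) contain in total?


The 2-skeleton of the nerve N(C) consists of simplices in dimensions 0, 1, 2:
  |N(C)_0| = 5 (objects)
  |N(C)_1| = 13 (morphisms)
  |N(C)_2| = 26 (composable pairs)
Total = 5 + 13 + 26 = 44

44


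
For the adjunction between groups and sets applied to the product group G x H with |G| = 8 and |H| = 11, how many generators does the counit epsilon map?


The counit epsilon_K: F(U(K)) -> K of the Free-Forgetful adjunction
maps |K| generators of F(U(K)) into K. For K = G x H (the product group),
|G x H| = |G| * |H|.
Total generators mapped = 8 * 11 = 88.

88


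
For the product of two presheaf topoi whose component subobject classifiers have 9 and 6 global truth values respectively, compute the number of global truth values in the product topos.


In a product of presheaf topoi E_1 x E_2, the subobject classifier
is Omega = Omega_1 x Omega_2 (componentwise), so
|Omega(top)| = |Omega_1(top_1)| * |Omega_2(top_2)|.
= 9 * 6 = 54.

54


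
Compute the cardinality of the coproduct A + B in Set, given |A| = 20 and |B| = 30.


In Set, the coproduct A + B is the disjoint union.
|A + B| = |A| + |B| = 20 + 30 = 50

50


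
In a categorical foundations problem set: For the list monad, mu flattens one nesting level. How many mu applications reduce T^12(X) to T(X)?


Each application of mu: T^2 -> T removes one layer of nesting.
Starting at depth 12 (i.e., T^12(X)), we need to reach T(X).
Number of mu applications = 12 - 1 = 11

11


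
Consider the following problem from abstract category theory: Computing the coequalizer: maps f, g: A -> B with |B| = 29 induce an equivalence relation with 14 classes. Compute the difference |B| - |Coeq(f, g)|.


The coequalizer Coeq(f, g) = B / ~ has one element per equivalence class.
|B| = 29, |Coeq(f, g)| = 14.
|B| - |Coeq(f, g)| = 29 - 14 = 15.

15


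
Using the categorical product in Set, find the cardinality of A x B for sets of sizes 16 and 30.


In Set, the product A x B is the Cartesian product.
By the universal property, |A x B| = |A| * |B|.
|A x B| = 16 * 30 = 480

480


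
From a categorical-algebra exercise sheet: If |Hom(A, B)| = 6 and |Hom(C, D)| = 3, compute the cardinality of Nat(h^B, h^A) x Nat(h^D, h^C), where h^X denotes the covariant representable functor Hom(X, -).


By the Yoneda lemma, Nat(h^B, h^A) is isomorphic to Hom(A, B),
so |Nat(h^B, h^A)| = |Hom(A, B)| and |Nat(h^D, h^C)| = |Hom(C, D)|.
|Hom(A, B)| = 6, |Hom(C, D)| = 3.
|Nat(h^B, h^A) x Nat(h^D, h^C)| = 6 * 3 = 18

18


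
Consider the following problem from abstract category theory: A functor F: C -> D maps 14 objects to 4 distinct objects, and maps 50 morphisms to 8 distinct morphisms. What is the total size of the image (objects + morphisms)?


The image of F consists of distinct objects and distinct morphisms.
|Im(F)| on objects = 4
|Im(F)| on morphisms = 8
Total image cardinality = 4 + 8 = 12

12


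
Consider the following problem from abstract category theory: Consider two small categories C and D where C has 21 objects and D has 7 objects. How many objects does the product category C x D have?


The product category C x D has objects that are pairs (c, d).
Number of pairs = |Ob(C)| * |Ob(D)| = 21 * 7 = 147

147


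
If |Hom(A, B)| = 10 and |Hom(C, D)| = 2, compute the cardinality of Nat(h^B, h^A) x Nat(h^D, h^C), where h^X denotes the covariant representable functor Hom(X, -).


By the Yoneda lemma, Nat(h^B, h^A) is isomorphic to Hom(A, B),
so |Nat(h^B, h^A)| = |Hom(A, B)| and |Nat(h^D, h^C)| = |Hom(C, D)|.
|Hom(A, B)| = 10, |Hom(C, D)| = 2.
|Nat(h^B, h^A) x Nat(h^D, h^C)| = 10 * 2 = 20

20


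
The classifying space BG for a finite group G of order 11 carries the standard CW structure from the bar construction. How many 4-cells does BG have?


In the bar-construction CW model of BG, the n-cells are indexed by
n-tuples [g_1|...|g_n] of non-identity elements of G (degenerate
simplices with some g_i = e do not contribute cells), so there are
(|G| - 1)^n n-cells.
For dim = 4 with |G| = 11:
cells = (11 - 1)^4 = 10^4 = 10000

10000


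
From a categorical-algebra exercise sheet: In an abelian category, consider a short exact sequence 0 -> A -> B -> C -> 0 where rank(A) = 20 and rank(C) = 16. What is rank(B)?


For a short exact sequence 0 -> A -> B -> C -> 0,
rank is additive: rank(B) = rank(A) + rank(C).
rank(B) = 20 + 16 = 36

36


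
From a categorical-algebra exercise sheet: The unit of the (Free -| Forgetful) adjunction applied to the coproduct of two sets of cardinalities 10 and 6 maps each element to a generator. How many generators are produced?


The unit eta_X: X -> U(F(X)) of the Free-Forgetful adjunction
maps each element of X to a generator of F(X). For X = S + T (disjoint
union in Set), |S + T| = |S| + |T|.
Total mappings = 10 + 6 = 16.

16


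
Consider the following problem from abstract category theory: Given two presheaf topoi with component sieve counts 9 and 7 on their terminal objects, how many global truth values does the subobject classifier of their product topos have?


In a product of presheaf topoi E_1 x E_2, the subobject classifier
is Omega = Omega_1 x Omega_2 (componentwise), so
|Omega(top)| = |Omega_1(top_1)| * |Omega_2(top_2)|.
= 9 * 7 = 63.

63


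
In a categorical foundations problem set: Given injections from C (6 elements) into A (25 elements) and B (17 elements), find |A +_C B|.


The pushout A +_C B identifies the images of C in A and B.
|A +_C B| = |A| + |B| - |C| (for injections).
= 25 + 17 - 6 = 36

36


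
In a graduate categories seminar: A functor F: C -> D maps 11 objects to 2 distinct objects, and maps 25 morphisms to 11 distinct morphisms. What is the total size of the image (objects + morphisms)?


The image of F consists of distinct objects and distinct morphisms.
|Im(F)| on objects = 2
|Im(F)| on morphisms = 11
Total image cardinality = 2 + 11 = 13

13


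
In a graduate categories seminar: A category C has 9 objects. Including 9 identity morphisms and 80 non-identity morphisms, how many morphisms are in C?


Each object has an identity morphism, giving 9 identities.
Adding the 80 non-identity morphisms:
Total = 9 + 80 = 89

89


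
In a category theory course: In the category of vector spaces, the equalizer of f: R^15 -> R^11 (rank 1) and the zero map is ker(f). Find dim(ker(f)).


The equalizer of f and the zero map is ker(f).
By the rank-nullity theorem: dim(ker(f)) = dim(domain) - rank(f).
dim(ker(f)) = 15 - 1 = 14

14


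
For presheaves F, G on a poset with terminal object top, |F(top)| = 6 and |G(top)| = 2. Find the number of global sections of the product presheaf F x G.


Global sections of a presheaf on a poset with terminal top satisfy
Gamma(H) ~ H(top). Presheaves admit pointwise products, so
(F x G)(top) = F(top) x G(top) (Cartesian product).
|Gamma(F x G)| = |F(top)| * |G(top)| = 6 * 2 = 12.

12


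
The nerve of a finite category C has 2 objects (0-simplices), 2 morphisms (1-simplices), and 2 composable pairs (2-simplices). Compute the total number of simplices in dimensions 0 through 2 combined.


The 2-skeleton of the nerve N(C) consists of simplices in dimensions 0, 1, 2:
  |N(C)_0| = 2 (objects)
  |N(C)_1| = 2 (morphisms)
  |N(C)_2| = 2 (composable pairs)
Total = 2 + 2 + 2 = 6

6


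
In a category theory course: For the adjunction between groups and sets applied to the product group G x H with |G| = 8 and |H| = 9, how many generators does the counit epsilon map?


The counit epsilon_K: F(U(K)) -> K of the Free-Forgetful adjunction
maps |K| generators of F(U(K)) into K. For K = G x H (the product group),
|G x H| = |G| * |H|.
Total generators mapped = 8 * 9 = 72.

72


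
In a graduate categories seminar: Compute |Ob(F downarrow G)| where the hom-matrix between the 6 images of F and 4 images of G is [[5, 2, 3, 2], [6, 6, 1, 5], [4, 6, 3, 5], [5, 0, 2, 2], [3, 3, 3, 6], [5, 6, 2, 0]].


Objects of (F downarrow G) are triples (a, b, h: F(a)->G(b)).
The count equals the sum of all entries in the hom-matrix.
sum(row 0) = 12
sum(row 1) = 18
sum(row 2) = 18
sum(row 3) = 9
sum(row 4) = 15
sum(row 5) = 13
Grand total = 85

85


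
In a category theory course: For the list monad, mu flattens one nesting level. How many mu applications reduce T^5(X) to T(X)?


Each application of mu: T^2 -> T removes one layer of nesting.
Starting at depth 5 (i.e., T^5(X)), we need to reach T(X).
Number of mu applications = 5 - 1 = 4

4


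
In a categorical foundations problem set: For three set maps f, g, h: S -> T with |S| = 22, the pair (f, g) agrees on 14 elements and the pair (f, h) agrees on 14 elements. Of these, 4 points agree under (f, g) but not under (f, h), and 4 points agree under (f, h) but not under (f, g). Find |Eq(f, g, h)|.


Eq(f, g, h) is the triple-agreement set: points in S where all three
maps take the same value. Using inclusion-exclusion on the pairwise data:
Pair (f, g) agrees on 14 points; pair (f, h) on 14 points.
Points agreeing under (f, g) but not (f, h) = 4; under (f, h) but not (f, g) = 4.
Triple-agreement = agreement-in-(f, g) minus points that agree under (f, g) but not (f, h):
|Eq(f, g, h)| = 14 - 4 = 10
(cross-check via (f, h): 14 - 4 = 10.)

10


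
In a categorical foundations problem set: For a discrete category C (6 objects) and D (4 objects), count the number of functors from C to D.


A functor from a discrete category C to D is determined by
where each object maps. Each of the 6 objects of C can map
to any of the 4 objects of D independently.
Number of functors = 4^6 = 4096

4096


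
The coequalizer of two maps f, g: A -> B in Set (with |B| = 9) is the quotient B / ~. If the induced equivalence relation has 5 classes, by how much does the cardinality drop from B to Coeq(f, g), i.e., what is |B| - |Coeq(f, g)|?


The coequalizer Coeq(f, g) = B / ~ has one element per equivalence class.
|B| = 9, |Coeq(f, g)| = 5.
|B| - |Coeq(f, g)| = 9 - 5 = 4.

4
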